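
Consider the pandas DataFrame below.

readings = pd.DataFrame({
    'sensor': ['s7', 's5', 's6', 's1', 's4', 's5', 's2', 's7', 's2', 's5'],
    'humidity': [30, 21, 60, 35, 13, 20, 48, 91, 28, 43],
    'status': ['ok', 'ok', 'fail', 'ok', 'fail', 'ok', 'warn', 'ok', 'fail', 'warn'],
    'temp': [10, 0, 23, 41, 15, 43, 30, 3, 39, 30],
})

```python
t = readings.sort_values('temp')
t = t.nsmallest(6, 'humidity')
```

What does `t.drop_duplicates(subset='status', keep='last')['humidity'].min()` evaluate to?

28

sort by temp:
  sensor  humidity status  temp
1     s5        21     ok     0
7     s7        91     ok     3
0     s7        30     ok    10
4     s4        13   fail    15
2     s6        60   fail    23
6     s2        48   warn    30
9     s5        43   warn    30
8     s2        28   fail    39
3     s1        35     ok    41
5     s5        20     ok    43
take 6 rows with smallest humidity:
  sensor  humidity status  temp
4     s4        13   fail    15
5     s5        20     ok    43
1     s5        21     ok     0
8     s2        28   fail    39
0     s7        30     ok    10
3     s1        35     ok    41
drop duplicate status (keep=last):
  sensor  humidity status  temp
8     s2        28   fail    39
3     s1        35     ok    41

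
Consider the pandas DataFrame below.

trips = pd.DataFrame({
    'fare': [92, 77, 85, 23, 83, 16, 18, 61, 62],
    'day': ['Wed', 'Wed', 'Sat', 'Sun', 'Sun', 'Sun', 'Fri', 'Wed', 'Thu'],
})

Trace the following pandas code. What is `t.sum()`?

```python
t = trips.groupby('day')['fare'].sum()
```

517

group by day, sum of fare:
day
Fri     18
Sat     85
Sun    122
Thu     62
Wed    230
Name: fare, dtype: int64
Reading off the sum of the resulting series, we get 517.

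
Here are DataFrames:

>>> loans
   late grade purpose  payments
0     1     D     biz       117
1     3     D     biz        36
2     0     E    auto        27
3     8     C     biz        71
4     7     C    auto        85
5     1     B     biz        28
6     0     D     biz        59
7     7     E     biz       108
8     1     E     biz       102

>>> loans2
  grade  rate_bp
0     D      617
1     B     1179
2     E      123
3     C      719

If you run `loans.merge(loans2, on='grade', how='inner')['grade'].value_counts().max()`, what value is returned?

merge on 'grade' (how='inner') → 9 rows:
   late grade purpose  payments  rate_bp
0     1     D     biz       117      617
1     3     D     biz        36      617
2     0     E    auto        27      123
3     8     C     biz        71      719
4     7     C    auto        85      719
5     1     B     biz        28     1179
6     0     D     biz        59      617
7     7     E     biz       108      123
8     1     E     biz       102      123
value_counts of grade:
grade
D    3
E    3
C    2
B    1
Name: count, dtype: int64

3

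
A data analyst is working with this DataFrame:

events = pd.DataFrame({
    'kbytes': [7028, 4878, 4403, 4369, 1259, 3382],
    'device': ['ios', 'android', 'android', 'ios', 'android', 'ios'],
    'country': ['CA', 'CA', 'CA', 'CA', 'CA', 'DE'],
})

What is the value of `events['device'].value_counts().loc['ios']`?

value_counts of device:
device
ios        3
android    3
Name: count, dtype: int64
Finally, value at index 'ios' = 3.

3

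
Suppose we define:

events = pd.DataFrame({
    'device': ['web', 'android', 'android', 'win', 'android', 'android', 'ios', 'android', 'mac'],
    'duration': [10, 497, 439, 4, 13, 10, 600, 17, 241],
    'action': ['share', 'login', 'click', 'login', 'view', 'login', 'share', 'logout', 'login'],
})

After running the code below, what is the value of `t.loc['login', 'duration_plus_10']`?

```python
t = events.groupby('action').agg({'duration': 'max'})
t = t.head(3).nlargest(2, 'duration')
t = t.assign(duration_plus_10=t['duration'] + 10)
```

group by action, max of duration:
        duration
action          
click        439
login        497
logout        17
share        600
view          13
take first 3 rows:
        duration
action          
click        439
login        497
logout        17
take 2 rows with largest duration:
        duration
action          
login        497
click        439
add column duration_plus_10 = t['duration'] + 10:
        duration  duration_plus_10
action                            
login        497               507
click        439               449

507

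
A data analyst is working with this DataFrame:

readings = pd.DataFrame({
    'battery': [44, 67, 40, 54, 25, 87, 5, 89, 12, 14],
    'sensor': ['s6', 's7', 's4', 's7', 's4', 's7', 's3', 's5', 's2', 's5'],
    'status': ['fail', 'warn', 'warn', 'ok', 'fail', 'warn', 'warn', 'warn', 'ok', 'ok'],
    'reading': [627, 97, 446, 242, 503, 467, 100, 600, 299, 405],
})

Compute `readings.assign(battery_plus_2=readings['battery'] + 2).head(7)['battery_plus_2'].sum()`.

add column battery_plus_2 = readings['battery'] + 2:
   battery sensor status  reading  battery_plus_2
0       44     s6   fail      627              46
1       67     s7   warn       97              69
2       40     s4   warn      446              42
3       54     s7     ok      242              56
4       25     s4   fail      503              27
5       87     s7   warn      467              89
6        5     s3   warn      100               7
7       89     s5   warn      600              91
8       12     s2     ok      299              14
9       14     s5     ok      405              16
take first 7 rows:
   battery sensor status  reading  battery_plus_2
0       44     s6   fail      627              46
1       67     s7   warn       97              69
2       40     s4   warn      446              42
3       54     s7     ok      242              56
4       25     s4   fail      503              27
5       87     s7   warn      467              89
6        5     s3   warn      100               7
Then the sum of column 'battery_plus_2': 336

336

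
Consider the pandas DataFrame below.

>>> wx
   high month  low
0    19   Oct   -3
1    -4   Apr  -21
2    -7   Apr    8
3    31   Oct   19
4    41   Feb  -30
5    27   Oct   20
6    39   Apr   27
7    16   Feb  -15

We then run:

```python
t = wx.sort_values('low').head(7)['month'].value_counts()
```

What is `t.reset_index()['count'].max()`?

3

sort by low:
   high month  low
4    41   Feb  -30
1    -4   Apr  -21
7    16   Feb  -15
0    19   Oct   -3
2    -7   Apr    8
3    31   Oct   19
5    27   Oct   20
6    39   Apr   27
take first 7 rows:
   high month  low
4    41   Feb  -30
1    -4   Apr  -21
7    16   Feb  -15
0    19   Oct   -3
2    -7   Apr    8
3    31   Oct   19
5    27   Oct   20
value_counts of month:
month
Oct    3
Feb    2
Apr    2
Name: count, dtype: int64
reset_index():
  month  count
0   Oct      3
1   Feb      2
2   Apr      2
Reading off the max of column 'count', we get 3.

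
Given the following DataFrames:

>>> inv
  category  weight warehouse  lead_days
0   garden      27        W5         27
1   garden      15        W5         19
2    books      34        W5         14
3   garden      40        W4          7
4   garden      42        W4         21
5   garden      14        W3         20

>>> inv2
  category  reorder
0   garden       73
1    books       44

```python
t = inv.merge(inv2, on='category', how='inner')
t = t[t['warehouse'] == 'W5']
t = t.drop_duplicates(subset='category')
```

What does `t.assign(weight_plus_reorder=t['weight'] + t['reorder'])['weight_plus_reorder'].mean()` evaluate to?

merge on 'category' (how='inner') → 6 rows:
  category  weight warehouse  lead_days  reorder
0   garden      27        W5         27       73
1   garden      15        W5         19       73
2    books      34        W5         14       44
3   garden      40        W4          7       73
4   garden      42        W4         21       73
5   garden      14        W3         20       73
filter rows where warehouse == 'W5':
  category  weight warehouse  lead_days  reorder
0   garden      27        W5         27       73
1   garden      15        W5         19       73
2    books      34        W5         14       44
drop duplicate category (keep=first):
  category  weight warehouse  lead_days  reorder
0   garden      27        W5         27       73
2    books      34        W5         14       44
add column weight_plus_reorder = t['weight'] + t['reorder']:
  category  weight warehouse  lead_days  reorder  weight_plus_reorder
0   garden      27        W5         27       73                  100
2    books      34        W5         14       44                   78
So mean() = 89.0.

89.0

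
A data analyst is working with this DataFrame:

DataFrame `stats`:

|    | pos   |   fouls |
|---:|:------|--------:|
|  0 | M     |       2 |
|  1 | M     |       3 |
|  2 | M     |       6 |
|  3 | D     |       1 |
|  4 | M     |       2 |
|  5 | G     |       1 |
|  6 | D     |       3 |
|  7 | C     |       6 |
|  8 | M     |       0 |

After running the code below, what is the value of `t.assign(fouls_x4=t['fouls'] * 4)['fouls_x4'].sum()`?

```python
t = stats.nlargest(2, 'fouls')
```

48

take 2 rows with largest fouls:
  pos  fouls
2   M      6
7   C      6
add column fouls_x4 = t['fouls'] * 4:
  pos  fouls  fouls_x4
2   M      6        24
7   C      6        24
Hence 48.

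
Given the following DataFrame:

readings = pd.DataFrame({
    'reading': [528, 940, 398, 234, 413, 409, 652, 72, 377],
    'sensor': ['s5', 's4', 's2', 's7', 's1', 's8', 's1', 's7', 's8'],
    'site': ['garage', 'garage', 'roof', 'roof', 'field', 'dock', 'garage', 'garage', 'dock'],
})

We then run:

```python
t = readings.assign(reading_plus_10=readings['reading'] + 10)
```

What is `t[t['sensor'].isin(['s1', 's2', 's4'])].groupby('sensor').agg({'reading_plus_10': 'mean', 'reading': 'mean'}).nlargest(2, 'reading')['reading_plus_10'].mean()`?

add column reading_plus_10 = readings['reading'] + 10:
   reading sensor    site  reading_plus_10
0      528     s5  garage              538
1      940     s4  garage              950
2      398     s2    roof              408
3      234     s7    roof              244
4      413     s1   field              423
5      409     s8    dock              419
6      652     s1  garage              662
7       72     s7  garage               82
8      377     s8    dock              387
filter rows where sensor in ['s1', 's2', 's4']:
   reading sensor    site  reading_plus_10
1      940     s4  garage              950
2      398     s2    roof              408
4      413     s1   field              423
6      652     s1  garage              662
group by sensor: mean(reading_plus_10), mean(reading):
        reading_plus_10  reading
sensor                          
s1                542.5    532.5
s2                408.0    398.0
s4                950.0    940.0
take 2 rows with largest reading:
        reading_plus_10  reading
sensor                          
s4                950.0    940.0
s1                542.5    532.5
Taking the mean of column 'reading_plus_10' gives 746.25.

746.25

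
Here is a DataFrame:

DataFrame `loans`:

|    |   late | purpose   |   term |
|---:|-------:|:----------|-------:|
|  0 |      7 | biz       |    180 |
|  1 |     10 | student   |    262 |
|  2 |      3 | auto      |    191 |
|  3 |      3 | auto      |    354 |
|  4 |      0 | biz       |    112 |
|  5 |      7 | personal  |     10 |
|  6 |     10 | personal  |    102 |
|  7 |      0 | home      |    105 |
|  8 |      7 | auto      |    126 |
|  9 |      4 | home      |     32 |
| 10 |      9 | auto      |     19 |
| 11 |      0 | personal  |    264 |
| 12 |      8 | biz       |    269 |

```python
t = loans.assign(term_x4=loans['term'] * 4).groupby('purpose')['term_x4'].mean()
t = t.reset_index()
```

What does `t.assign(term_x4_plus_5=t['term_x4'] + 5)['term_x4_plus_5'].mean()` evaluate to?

add column term_x4 = loans['term'] * 4:
    late   purpose  term  term_x4
0      7       biz   180      720
1     10   student   262     1048
2      3      auto   191      764
3      3      auto   354     1416
4      0       biz   112      448
5      7  personal    10       40
6     10  personal   102      408
7      0      home   105      420
8      7      auto   126      504
9      4      home    32      128
10     9      auto    19       76
11     0  personal   264     1056
12     8       biz   269     1076
group by purpose, mean of term_x4:
purpose
auto         690.000000
biz          748.000000
home         274.000000
personal     501.333333
student     1048.000000
Name: term_x4, dtype: float64
reset_index():
    purpose      term_x4
0      auto   690.000000
1       biz   748.000000
2      home   274.000000
3  personal   501.333333
4   student  1048.000000
add column term_x4_plus_5 = t['term_x4'] + 5:
    purpose      term_x4  term_x4_plus_5
0      auto   690.000000      695.000000
1       biz   748.000000      753.000000
2      home   274.000000      279.000000
3  personal   501.333333      506.333333
4   student  1048.000000     1053.000000
The mean of column 'term_x4_plus_5' is 657.266666667.

657.266666667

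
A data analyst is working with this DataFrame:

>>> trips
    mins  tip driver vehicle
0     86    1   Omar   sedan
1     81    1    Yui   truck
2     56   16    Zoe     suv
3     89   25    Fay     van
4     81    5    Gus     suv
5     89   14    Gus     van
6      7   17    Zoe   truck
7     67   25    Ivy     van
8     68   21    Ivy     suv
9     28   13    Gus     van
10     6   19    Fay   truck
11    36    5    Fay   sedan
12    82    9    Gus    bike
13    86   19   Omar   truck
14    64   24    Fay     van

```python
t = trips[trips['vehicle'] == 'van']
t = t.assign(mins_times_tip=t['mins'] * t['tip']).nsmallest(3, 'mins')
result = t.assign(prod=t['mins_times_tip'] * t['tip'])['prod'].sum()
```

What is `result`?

83471

filter rows where vehicle == 'van':
    mins  tip driver vehicle
3     89   25    Fay     van
5     89   14    Gus     van
7     67   25    Ivy     van
9     28   13    Gus     van
14    64   24    Fay     van
add column mins_times_tip = t['mins'] * t['tip']:
    mins  tip driver vehicle  mins_times_tip
3     89   25    Fay     van            2225
5     89   14    Gus     van            1246
7     67   25    Ivy     van            1675
9     28   13    Gus     van             364
14    64   24    Fay     van            1536
take 3 rows with smallest mins:
    mins  tip driver vehicle  mins_times_tip
9     28   13    Gus     van             364
14    64   24    Fay     van            1536
7     67   25    Ivy     van            1675
add column prod = t['mins_times_tip'] * t['tip']:
    mins  tip driver vehicle  mins_times_tip   prod
9     28   13    Gus     van             364   4732
14    64   24    Fay     van            1536  36864
7     67   25    Ivy     van            1675  41875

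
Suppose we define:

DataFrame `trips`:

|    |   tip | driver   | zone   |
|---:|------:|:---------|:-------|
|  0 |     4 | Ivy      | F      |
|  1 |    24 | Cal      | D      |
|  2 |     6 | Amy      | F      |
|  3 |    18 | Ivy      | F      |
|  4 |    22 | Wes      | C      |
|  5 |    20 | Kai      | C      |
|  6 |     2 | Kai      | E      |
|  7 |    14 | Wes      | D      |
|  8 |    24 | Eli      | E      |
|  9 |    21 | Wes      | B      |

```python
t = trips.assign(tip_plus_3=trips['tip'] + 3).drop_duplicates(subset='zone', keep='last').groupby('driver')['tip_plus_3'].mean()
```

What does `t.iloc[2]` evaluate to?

23.0

add column tip_plus_3 = trips['tip'] + 3:
   tip driver zone  tip_plus_3
0    4    Ivy    F           7
1   24    Cal    D          27
2    6    Amy    F           9
3   18    Ivy    F          21
4   22    Wes    C          25
5   20    Kai    C          23
6    2    Kai    E           5
7   14    Wes    D          17
8   24    Eli    E          27
9   21    Wes    B          24
drop duplicate zone (keep=last):
   tip driver zone  tip_plus_3
3   18    Ivy    F          21
5   20    Kai    C          23
7   14    Wes    D          17
8   24    Eli    E          27
9   21    Wes    B          24
group by driver, mean of tip_plus_3:
driver
Eli    27.0
Ivy    21.0
Kai    23.0
Wes    20.5
Name: tip_plus_3, dtype: float64
value at position 2 → 23.0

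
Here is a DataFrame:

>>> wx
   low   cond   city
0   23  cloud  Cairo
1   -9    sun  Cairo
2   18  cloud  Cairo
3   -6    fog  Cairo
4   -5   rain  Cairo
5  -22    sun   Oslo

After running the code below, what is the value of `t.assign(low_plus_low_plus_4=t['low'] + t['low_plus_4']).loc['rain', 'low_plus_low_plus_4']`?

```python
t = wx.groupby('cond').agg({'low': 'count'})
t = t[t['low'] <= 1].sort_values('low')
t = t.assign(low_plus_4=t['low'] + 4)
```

6

group by cond, count of low:
       low
cond      
cloud    2
fog      1
rain     1
sun      2
filter rows where low <= 1:
      low
cond     
fog     1
rain    1
sort by low:
      low
cond     
fog     1
rain    1
add column low_plus_4 = t['low'] + 4:
      low  low_plus_4
cond                 
fog     1           5
rain    1           5
add column low_plus_low_plus_4 = t['low'] + t['low_plus_4']:
      low  low_plus_4  low_plus_low_plus_4
cond                                      
fog     1           5                    6
rain    1           5                    6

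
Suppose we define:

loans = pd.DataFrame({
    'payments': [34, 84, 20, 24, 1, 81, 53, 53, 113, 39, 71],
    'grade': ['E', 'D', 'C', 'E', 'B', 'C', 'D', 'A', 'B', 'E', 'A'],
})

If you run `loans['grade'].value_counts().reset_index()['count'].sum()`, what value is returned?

11

value_counts of grade:
grade
E    3
D    2
C    2
B    2
A    2
Name: count, dtype: int64
reset_index():
  grade  count
0     E      3
1     D      2
2     C      2
3     B      2
4     A      2
Hence 11.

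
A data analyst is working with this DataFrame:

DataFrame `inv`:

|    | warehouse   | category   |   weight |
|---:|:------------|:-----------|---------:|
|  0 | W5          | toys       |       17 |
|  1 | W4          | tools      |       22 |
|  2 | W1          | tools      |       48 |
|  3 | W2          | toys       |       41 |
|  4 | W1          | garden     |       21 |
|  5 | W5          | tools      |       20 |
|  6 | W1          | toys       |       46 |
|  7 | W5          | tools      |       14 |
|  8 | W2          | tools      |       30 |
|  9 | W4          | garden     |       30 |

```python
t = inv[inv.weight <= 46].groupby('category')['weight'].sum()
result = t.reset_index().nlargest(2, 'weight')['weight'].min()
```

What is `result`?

filter rows where weight <= 46:
  warehouse category  weight
0        W5     toys      17
1        W4    tools      22
3        W2     toys      41
4        W1   garden      21
5        W5    tools      20
6        W1     toys      46
7        W5    tools      14
8        W2    tools      30
9        W4   garden      30
group by category, sum of weight:
category
garden     51
tools      86
toys      104
Name: weight, dtype: int64
reset_index():
  category  weight
0   garden      51
1    tools      86
2     toys     104
take 2 rows with largest weight:
  category  weight
2     toys     104
1    tools      86
So min() = 86.

86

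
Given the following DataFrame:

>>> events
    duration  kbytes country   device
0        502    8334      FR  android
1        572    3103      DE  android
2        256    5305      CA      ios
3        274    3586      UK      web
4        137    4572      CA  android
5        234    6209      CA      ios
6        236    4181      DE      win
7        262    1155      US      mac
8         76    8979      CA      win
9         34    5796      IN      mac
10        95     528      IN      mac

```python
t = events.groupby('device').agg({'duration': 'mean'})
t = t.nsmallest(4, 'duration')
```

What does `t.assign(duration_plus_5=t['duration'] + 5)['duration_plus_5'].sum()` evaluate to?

group by device, mean of duration:
           duration
device             
android  403.666667
ios      245.000000
mac      130.333333
web      274.000000
win      156.000000
take 4 rows with smallest duration:
          duration
device            
mac     130.333333
win     156.000000
ios     245.000000
web     274.000000
add column duration_plus_5 = t['duration'] + 5:
          duration  duration_plus_5
device                             
mac     130.333333       135.333333
win     156.000000       161.000000
ios     245.000000       250.000000
web     274.000000       279.000000
Reading off the sum of column 'duration_plus_5', we get 825.333333333.

825.333333333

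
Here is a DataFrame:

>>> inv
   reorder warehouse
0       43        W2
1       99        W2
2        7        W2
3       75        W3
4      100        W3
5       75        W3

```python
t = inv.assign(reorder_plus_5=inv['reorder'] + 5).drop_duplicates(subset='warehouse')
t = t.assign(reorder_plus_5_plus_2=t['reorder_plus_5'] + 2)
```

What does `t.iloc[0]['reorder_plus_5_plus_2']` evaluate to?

50

add column reorder_plus_5 = inv['reorder'] + 5:
   reorder warehouse  reorder_plus_5
0       43        W2              48
1       99        W2             104
2        7        W2              12
3       75        W3              80
4      100        W3             105
5       75        W3              80
drop duplicate warehouse (keep=first):
   reorder warehouse  reorder_plus_5
0       43        W2              48
3       75        W3              80
add column reorder_plus_5_plus_2 = t['reorder_plus_5'] + 2:
   reorder warehouse  reorder_plus_5  reorder_plus_5_plus_2
0       43        W2              48                     50
3       75        W3              80                     82
Reading off the value at position 0, column 'reorder_plus_5_plus_2', we get 50.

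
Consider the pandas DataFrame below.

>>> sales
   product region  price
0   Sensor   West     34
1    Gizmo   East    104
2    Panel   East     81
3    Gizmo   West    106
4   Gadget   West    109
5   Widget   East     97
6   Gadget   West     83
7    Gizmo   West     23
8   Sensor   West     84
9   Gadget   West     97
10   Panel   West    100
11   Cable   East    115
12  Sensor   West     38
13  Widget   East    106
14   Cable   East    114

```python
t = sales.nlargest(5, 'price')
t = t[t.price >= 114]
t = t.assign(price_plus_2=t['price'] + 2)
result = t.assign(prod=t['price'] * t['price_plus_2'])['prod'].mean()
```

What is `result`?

take 5 rows with largest price:
   product region  price
11   Cable   East    115
14   Cable   East    114
4   Gadget   West    109
3    Gizmo   West    106
13  Widget   East    106
filter rows where price >= 114:
   product region  price
11   Cable   East    115
14   Cable   East    114
add column price_plus_2 = t['price'] + 2:
   product region  price  price_plus_2
11   Cable   East    115           117
14   Cable   East    114           116
add column prod = t['price'] * t['price_plus_2']:
   product region  price  price_plus_2   prod
11   Cable   East    115           117  13455
14   Cable   East    114           116  13224
Hence 13339.5.

13339.5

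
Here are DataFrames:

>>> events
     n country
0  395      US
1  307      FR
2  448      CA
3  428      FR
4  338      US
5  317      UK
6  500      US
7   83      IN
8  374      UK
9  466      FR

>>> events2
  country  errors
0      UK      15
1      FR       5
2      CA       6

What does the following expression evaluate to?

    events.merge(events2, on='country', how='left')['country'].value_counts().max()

merge on 'country' (how='left') → 10 rows:
     n country  errors
0  395      US     NaN
1  307      FR     5.0
2  448      CA     6.0
3  428      FR     5.0
4  338      US     NaN
5  317      UK    15.0
6  500      US     NaN
7   83      IN     NaN
8  374      UK    15.0
9  466      FR     5.0
value_counts of country:
country
US    3
FR    3
UK    2
CA    1
IN    1
Name: count, dtype: int64

3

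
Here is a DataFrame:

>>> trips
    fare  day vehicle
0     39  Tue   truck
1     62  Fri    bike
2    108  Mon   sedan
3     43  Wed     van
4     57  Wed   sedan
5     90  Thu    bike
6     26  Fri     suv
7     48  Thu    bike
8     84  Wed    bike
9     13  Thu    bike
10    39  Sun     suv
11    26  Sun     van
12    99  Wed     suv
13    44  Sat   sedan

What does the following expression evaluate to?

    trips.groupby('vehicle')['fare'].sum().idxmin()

group by vehicle, sum of fare:
vehicle
bike     297
sedan    209
suv      164
truck     39
van       69
Name: fare, dtype: int64
Finally, label with the smallest value = truck.

truck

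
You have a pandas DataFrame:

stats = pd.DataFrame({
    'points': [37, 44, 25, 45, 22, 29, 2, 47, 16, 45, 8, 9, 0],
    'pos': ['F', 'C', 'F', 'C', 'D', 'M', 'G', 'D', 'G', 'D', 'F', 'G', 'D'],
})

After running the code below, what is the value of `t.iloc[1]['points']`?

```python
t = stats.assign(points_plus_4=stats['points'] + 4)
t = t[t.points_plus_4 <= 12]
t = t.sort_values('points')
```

2

add column points_plus_4 = stats['points'] + 4:
    points pos  points_plus_4
0       37   F             41
1       44   C             48
2       25   F             29
3       45   C             49
4       22   D             26
5       29   M             33
6        2   G              6
7       47   D             51
8       16   G             20
9       45   D             49
10       8   F             12
11       9   G             13
12       0   D              4
filter rows where points_plus_4 <= 12:
    points pos  points_plus_4
6        2   G              6
10       8   F             12
12       0   D              4
sort by points:
    points pos  points_plus_4
12       0   D              4
6        2   G              6
10       8   F             12
value at position 1, column 'points' → 2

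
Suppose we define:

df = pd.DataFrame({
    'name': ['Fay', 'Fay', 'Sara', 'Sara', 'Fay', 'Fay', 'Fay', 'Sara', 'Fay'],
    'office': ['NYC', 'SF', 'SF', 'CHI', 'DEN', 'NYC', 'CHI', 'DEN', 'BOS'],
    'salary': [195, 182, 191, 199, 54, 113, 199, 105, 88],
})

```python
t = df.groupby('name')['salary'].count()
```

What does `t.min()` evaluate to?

3

group by name, count of salary:
name
Fay     6
Sara    3
Name: salary, dtype: int64
Then the min of the resulting series: 3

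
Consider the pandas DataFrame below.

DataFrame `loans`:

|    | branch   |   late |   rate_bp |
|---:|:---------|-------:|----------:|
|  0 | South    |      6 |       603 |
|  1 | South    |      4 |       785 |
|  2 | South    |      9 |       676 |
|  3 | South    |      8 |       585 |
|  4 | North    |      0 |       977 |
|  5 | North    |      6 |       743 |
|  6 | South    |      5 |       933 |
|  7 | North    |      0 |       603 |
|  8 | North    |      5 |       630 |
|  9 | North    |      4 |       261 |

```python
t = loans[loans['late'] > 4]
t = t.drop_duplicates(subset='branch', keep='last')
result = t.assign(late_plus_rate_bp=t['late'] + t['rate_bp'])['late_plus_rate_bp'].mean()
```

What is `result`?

786.5

filter rows where late > 4:
  branch  late  rate_bp
0  South     6      603
2  South     9      676
3  South     8      585
5  North     6      743
6  South     5      933
8  North     5      630
drop duplicate branch (keep=last):
  branch  late  rate_bp
6  South     5      933
8  North     5      630
add column late_plus_rate_bp = t['late'] + t['rate_bp']:
  branch  late  rate_bp  late_plus_rate_bp
6  South     5      933                938
8  North     5      630                635
Reading off the mean of column 'late_plus_rate_bp', we get 786.5.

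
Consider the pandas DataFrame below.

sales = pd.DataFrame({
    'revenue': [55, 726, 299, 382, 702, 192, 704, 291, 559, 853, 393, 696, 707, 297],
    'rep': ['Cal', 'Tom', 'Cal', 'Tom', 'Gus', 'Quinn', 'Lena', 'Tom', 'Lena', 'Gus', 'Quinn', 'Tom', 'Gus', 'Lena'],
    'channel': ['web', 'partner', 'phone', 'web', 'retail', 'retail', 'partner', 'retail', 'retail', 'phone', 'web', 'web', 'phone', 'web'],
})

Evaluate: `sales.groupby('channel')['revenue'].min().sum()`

1250

group by channel, min of revenue:
channel
partner    704
phone      299
retail     192
web         55
Name: revenue, dtype: int64
Finally, sum of the resulting series = 1250.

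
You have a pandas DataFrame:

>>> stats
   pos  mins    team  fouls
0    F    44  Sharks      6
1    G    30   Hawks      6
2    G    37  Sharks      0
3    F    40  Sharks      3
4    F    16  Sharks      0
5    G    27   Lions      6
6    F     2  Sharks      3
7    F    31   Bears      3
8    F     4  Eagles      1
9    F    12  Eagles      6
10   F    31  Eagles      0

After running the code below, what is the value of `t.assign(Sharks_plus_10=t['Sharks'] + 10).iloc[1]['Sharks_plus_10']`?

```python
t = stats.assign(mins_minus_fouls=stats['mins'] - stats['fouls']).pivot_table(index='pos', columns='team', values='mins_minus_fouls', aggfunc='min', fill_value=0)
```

47

add column mins_minus_fouls = stats['mins'] - stats['fouls']:
   pos  mins    team  fouls  mins_minus_fouls
0    F    44  Sharks      6                38
1    G    30   Hawks      6                24
2    G    37  Sharks      0                37
3    F    40  Sharks      3                37
4    F    16  Sharks      0                16
5    G    27   Lions      6                21
6    F     2  Sharks      3                -1
7    F    31   Bears      3                28
8    F     4  Eagles      1                 3
9    F    12  Eagles      6                 6
10   F    31  Eagles      0                31
pivot: rows=pos, cols=team, min(mins_minus_fouls):
team  Bears  Eagles  Hawks  Lions  Sharks
pos                                      
F        28       3      0      0      -1
G         0       0     24     21      37
add column Sharks_plus_10 = t['Sharks'] + 10:
team  Bears  Eagles  Hawks  Lions  Sharks  Sharks_plus_10
pos                                                      
F        28       3      0      0      -1               9
G         0       0     24     21      37              47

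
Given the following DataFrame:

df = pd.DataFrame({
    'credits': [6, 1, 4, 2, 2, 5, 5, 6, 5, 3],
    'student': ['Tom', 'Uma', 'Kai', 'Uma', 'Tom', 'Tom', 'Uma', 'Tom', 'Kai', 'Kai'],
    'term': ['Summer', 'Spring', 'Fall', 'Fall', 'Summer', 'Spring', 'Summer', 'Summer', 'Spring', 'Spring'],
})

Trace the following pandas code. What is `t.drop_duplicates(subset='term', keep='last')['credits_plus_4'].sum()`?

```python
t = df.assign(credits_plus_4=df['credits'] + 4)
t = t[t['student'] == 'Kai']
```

15

add column credits_plus_4 = df['credits'] + 4:
   credits student    term  credits_plus_4
0        6     Tom  Summer              10
1        1     Uma  Spring               5
2        4     Kai    Fall               8
3        2     Uma    Fall               6
4        2     Tom  Summer               6
5        5     Tom  Spring               9
6        5     Uma  Summer               9
7        6     Tom  Summer              10
8        5     Kai  Spring               9
9        3     Kai  Spring               7
filter rows where student == 'Kai':
   credits student    term  credits_plus_4
2        4     Kai    Fall               8
8        5     Kai  Spring               9
9        3     Kai  Spring               7
drop duplicate term (keep=last):
   credits student    term  credits_plus_4
2        4     Kai    Fall               8
9        3     Kai  Spring               7
Taking the sum of column 'credits_plus_4' gives 15.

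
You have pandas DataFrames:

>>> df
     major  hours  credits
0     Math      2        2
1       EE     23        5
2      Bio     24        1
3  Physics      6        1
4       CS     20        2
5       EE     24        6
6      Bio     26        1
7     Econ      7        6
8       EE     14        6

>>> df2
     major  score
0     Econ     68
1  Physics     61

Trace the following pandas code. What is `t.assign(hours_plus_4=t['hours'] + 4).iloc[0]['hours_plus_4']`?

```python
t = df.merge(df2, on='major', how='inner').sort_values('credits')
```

10

merge on 'major' (how='inner') → 2 rows:
     major  hours  credits  score
0  Physics      6        1     61
1     Econ      7        6     68
sort by credits:
     major  hours  credits  score
0  Physics      6        1     61
1     Econ      7        6     68
add column hours_plus_4 = t['hours'] + 4:
     major  hours  credits  score  hours_plus_4
0  Physics      6        1     61            10
1     Econ      7        6     68            11
Hence 10.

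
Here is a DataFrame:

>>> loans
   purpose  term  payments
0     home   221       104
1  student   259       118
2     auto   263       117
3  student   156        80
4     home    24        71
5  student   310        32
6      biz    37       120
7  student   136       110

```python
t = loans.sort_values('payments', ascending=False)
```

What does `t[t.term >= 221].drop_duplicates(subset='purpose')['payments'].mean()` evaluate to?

sort by payments descending:
   purpose  term  payments
6      biz    37       120
1  student   259       118
2     auto   263       117
7  student   136       110
0     home   221       104
3  student   156        80
4     home    24        71
5  student   310        32
filter rows where term >= 221:
   purpose  term  payments
1  student   259       118
2     auto   263       117
0     home   221       104
5  student   310        32
drop duplicate purpose (keep=first):
   purpose  term  payments
1  student   259       118
2     auto   263       117
0     home   221       104
Then the mean of column 'payments': 113.0

113.0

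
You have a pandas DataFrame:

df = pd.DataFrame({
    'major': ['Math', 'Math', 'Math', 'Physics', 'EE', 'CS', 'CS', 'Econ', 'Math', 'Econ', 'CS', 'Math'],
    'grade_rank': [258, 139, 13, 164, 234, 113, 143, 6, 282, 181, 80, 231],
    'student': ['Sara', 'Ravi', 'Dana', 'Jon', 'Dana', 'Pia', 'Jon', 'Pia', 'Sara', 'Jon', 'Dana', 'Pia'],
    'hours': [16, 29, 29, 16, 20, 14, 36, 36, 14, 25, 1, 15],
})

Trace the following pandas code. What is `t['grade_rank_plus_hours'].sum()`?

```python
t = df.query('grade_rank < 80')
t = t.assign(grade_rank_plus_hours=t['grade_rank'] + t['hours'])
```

84

filter rows where grade_rank < 80:
  major  grade_rank student  hours
2  Math          13    Dana     29
7  Econ           6     Pia     36
add column grade_rank_plus_hours = t['grade_rank'] + t['hours']:
  major  grade_rank student  hours  grade_rank_plus_hours
2  Math          13    Dana     29                     42
7  Econ           6     Pia     36                     42
Hence 84.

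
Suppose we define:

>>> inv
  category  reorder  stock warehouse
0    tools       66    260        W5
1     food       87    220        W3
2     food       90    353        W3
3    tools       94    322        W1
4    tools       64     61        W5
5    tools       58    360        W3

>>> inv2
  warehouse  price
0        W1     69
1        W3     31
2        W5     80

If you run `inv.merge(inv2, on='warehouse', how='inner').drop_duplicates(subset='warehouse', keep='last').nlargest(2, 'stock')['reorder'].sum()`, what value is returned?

merge on 'warehouse' (how='inner') → 6 rows:
  category  reorder  stock warehouse  price
0    tools       66    260        W5     80
1     food       87    220        W3     31
2     food       90    353        W3     31
3    tools       94    322        W1     69
4    tools       64     61        W5     80
5    tools       58    360        W3     31
drop duplicate warehouse (keep=last):
  category  reorder  stock warehouse  price
3    tools       94    322        W1     69
4    tools       64     61        W5     80
5    tools       58    360        W3     31
take 2 rows with largest stock:
  category  reorder  stock warehouse  price
5    tools       58    360        W3     31
3    tools       94    322        W1     69
Finally, sum of column 'reorder' = 152.

152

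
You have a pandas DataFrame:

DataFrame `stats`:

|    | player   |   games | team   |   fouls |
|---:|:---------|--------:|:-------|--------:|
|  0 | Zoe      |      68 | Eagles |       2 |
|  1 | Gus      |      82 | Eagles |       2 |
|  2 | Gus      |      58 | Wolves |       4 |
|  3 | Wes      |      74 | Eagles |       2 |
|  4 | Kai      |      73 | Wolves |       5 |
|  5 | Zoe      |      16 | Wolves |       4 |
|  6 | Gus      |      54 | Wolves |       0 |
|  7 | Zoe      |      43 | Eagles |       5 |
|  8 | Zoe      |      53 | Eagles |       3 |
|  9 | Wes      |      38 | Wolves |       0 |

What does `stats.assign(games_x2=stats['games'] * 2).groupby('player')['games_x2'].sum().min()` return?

146

add column games_x2 = stats['games'] * 2:
  player  games    team  fouls  games_x2
0    Zoe     68  Eagles      2       136
1    Gus     82  Eagles      2       164
2    Gus     58  Wolves      4       116
3    Wes     74  Eagles      2       148
4    Kai     73  Wolves      5       146
5    Zoe     16  Wolves      4        32
6    Gus     54  Wolves      0       108
7    Zoe     43  Eagles      5        86
8    Zoe     53  Eagles      3       106
9    Wes     38  Wolves      0        76
group by player, sum of games_x2:
player
Gus    388
Kai    146
Wes    224
Zoe    360
Name: games_x2, dtype: int64
So min() = 146.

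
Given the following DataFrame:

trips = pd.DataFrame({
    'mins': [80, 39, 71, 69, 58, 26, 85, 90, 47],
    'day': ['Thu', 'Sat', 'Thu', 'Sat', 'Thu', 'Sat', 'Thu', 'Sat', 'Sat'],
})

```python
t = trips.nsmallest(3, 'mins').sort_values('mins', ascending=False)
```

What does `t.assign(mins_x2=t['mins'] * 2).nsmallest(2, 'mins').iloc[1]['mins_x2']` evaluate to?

78

take 3 rows with smallest mins:
   mins  day
5    26  Sat
1    39  Sat
8    47  Sat
sort by mins descending:
   mins  day
8    47  Sat
1    39  Sat
5    26  Sat
add column mins_x2 = t['mins'] * 2:
   mins  day  mins_x2
8    47  Sat       94
1    39  Sat       78
5    26  Sat       52
take 2 rows with smallest mins:
   mins  day  mins_x2
5    26  Sat       52
1    39  Sat       78
Finally, value at position 1, column 'mins_x2' = 78.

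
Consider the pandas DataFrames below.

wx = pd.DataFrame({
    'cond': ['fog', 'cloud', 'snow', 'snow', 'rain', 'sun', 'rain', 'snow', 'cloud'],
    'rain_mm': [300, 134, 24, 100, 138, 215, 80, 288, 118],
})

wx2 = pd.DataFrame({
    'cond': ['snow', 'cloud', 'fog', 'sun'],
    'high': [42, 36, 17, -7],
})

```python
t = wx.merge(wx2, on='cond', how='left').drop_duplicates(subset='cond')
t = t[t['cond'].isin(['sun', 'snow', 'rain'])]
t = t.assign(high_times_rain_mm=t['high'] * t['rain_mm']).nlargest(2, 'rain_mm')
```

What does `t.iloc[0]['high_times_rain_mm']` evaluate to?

-1505.0

merge on 'cond' (how='left') → 9 rows:
    cond  rain_mm  high
0    fog      300  17.0
1  cloud      134  36.0
2   snow       24  42.0
3   snow      100  42.0
4   rain      138   NaN
5    sun      215  -7.0
6   rain       80   NaN
7   snow      288  42.0
8  cloud      118  36.0
drop duplicate cond (keep=first):
    cond  rain_mm  high
0    fog      300  17.0
1  cloud      134  36.0
2   snow       24  42.0
4   rain      138   NaN
5    sun      215  -7.0
filter rows where cond in ['sun', 'snow', 'rain']:
   cond  rain_mm  high
2  snow       24  42.0
4  rain      138   NaN
5   sun      215  -7.0
add column high_times_rain_mm = t['high'] * t['rain_mm']:
   cond  rain_mm  high  high_times_rain_mm
2  snow       24  42.0              1008.0
4  rain      138   NaN                 NaN
5   sun      215  -7.0             -1505.0
take 2 rows with largest rain_mm:
   cond  rain_mm  high  high_times_rain_mm
5   sun      215  -7.0             -1505.0
4  rain      138   NaN                 NaN
Taking the value at position 0, column 'high_times_rain_mm' gives -1505.0.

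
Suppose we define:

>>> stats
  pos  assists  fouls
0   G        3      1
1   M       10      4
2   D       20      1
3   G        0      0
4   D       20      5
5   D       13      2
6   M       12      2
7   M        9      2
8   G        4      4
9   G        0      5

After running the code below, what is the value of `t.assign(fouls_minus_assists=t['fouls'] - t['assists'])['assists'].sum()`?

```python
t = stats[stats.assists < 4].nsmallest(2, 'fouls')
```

3

filter rows where assists < 4:
  pos  assists  fouls
0   G        3      1
3   G        0      0
9   G        0      5
take 2 rows with smallest fouls:
  pos  assists  fouls
3   G        0      0
0   G        3      1
add column fouls_minus_assists = t['fouls'] - t['assists']:
  pos  assists  fouls  fouls_minus_assists
3   G        0      0                    0
0   G        3      1                   -2
Then the sum of column 'assists': 3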